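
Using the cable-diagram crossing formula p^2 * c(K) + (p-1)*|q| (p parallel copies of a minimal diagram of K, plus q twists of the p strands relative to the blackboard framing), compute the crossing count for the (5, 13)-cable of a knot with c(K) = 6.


Step 1: Each of the c(K) crossings of the companion diagram becomes p*p = p^2 crossings among the p parallel strands, and each of the |q| twists s_1 s_2 ... s_(p-1) adds (p-1) crossings.
  Crossings = p^2 * c(K) + (p-1)*|q|
Step 2: = 5^2 * 6 + (5-1)*13
Step 3: = 25*6 + 4*13
Step 4: = 150 + 52 = 202

202


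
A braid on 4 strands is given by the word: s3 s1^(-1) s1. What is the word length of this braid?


The word length counts the number of generators (including inverses).
Listing each generator: s3, s1^(-1), s1
There are 3 generators in this braid word.

3


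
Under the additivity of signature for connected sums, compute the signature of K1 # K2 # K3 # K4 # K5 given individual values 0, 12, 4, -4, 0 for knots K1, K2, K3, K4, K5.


The signature is additive under connected sum.
signature(K1 # K2 # K3 # K4 # K5) = (0) + (12) + (4) + (-4) + (0)
= 12

12


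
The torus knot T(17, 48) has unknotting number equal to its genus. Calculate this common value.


For a torus knot T(p,q), both the unknotting number and genus equal (p-1)(q-1)/2.
= (17-1)(48-1)/2
= 16*47/2
= 752/2 = 376

376


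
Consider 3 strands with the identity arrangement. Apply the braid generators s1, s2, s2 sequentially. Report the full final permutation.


Starting with identity [1, 2, 3].
Apply generators in sequence:
  After s1: [2, 1, 3]
  After s2: [2, 3, 1]
  After s2: [2, 1, 3]
Final permutation: [2, 1, 3]

[2, 1, 3]


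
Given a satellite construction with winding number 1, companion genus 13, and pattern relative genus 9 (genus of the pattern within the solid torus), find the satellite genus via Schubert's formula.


Schubert: g(satellite) = g_rel(pattern) + |winding| * g(companion),
where g_rel(pattern) is the genus of the pattern relative to the solid torus.
= 9 + 1 * 13
= 9 + 13 = 22

22


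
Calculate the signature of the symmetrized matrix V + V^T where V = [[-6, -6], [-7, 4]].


Step 1: V + V^T = [[-12, -13], [-13, 8]]
Step 2: trace = -4, det = -265
Step 3: Discriminant = (-4)^2 - 4*(-265) = 1076
Step 4: Eigenvalues: 14.4012, -18.4012
Step 5: Signature = (# positive eigenvalues) - (# negative eigenvalues) = 0

0


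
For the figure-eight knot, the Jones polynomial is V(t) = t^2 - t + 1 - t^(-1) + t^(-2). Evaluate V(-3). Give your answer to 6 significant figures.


Substituting t = -3 into V(t) = t^2 - t + 1 - t^(-1) + t^(-2):
  (+)t^(2) = 9
  (-)t^(1) = 3
  (+)t^(0) = 1
  (-)t^(-1) = 0.333333
  (+)t^(-2) = 0.111111
Sum = (9) + (3) + (1) + (0.333333) + (0.111111)
= 13.44444444
Rounded to 6 significant figures: 13.4444

13.4444


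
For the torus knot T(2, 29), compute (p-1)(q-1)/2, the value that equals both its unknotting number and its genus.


For a torus knot T(p,q), both the unknotting number and genus equal (p-1)(q-1)/2.
= (2-1)(29-1)/2
= 1*28/2
= 28/2 = 14

14


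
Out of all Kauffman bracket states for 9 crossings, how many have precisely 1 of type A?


We choose which 1 of 9 crossings get A-smoothings.
C(9, 1) = 9! / (1! * 8!)
= 9

9


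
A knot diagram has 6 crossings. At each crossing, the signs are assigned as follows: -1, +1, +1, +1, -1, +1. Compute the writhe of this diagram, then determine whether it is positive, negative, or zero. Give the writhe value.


Step 1: Count positive crossings (+1).
Positive crossings: 4
Step 2: Count negative crossings (-1).
Negative crossings: 2
Step 3: Writhe = (positive) - (negative)
w = 4 - 2 = 2
Step 4: |w| = 2, and w is positive

2


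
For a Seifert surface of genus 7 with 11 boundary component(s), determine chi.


chi = 2 - 2g - b
= 2 - 2*7 - 11
= 2 - 14 - 11 = -23

-23


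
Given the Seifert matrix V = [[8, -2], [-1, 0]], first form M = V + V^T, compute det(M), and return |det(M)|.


Step 1: Form V + V^T where V = [[8, -2], [-1, 0]]
  V^T = [[8, -1], [-2, 0]]
  V + V^T = [[16, -3], [-3, 0]]
Step 2: det(V + V^T) = 16*0 - (-3)*(-3)
  = 0 - 9 = -9
Step 3: Knot determinant = |det(V + V^T)| = |-9| = 9

9


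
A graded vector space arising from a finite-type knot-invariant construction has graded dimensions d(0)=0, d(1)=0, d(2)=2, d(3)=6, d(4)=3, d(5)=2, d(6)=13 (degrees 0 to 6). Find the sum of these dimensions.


Total dimension = d(0) + d(1) + ... + d(6)
= 0 + 0 + 2 + 6 + 3 + 2 + 13
= 26

26


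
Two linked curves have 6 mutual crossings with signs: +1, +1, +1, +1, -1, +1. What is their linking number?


Step 1: Count positive crossings: 5
Step 2: Count negative crossings: 1
Step 3: Sum of signs = 5 - 1 = 4
Step 4: Linking number = sum/2 = 4/2 = 2

2


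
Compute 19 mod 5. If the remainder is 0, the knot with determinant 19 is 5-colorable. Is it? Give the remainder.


Step 1: A knot is p-colorable if and only if p divides its determinant.
Step 2: Compute 19 mod 5.
19 = 3 * 5 + 4
Step 3: 19 mod 5 = 4
Step 4: The knot is 5-colorable: no

4


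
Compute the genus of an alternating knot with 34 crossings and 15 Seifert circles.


For alternating knots, g = (c - s + 1)/2.
= (34 - 15 + 1)/2
= 20/2 = 10

10


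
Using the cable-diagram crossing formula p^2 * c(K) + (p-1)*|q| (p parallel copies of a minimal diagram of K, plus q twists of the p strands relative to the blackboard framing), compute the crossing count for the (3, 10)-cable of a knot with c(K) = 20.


Step 1: Each of the c(K) crossings of the companion diagram becomes p*p = p^2 crossings among the p parallel strands, and each of the |q| twists s_1 s_2 ... s_(p-1) adds (p-1) crossings.
  Crossings = p^2 * c(K) + (p-1)*|q|
Step 2: = 3^2 * 20 + (3-1)*10
Step 3: = 9*20 + 2*10
Step 4: = 180 + 20 = 200

200


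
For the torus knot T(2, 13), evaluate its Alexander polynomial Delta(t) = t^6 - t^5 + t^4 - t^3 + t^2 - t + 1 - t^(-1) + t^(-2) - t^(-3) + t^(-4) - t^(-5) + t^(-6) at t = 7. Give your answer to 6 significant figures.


Substituting t = 7 into Delta(t) = t^6 - t^5 + t^4 - t^3 + t^2 - t + 1 - t^(-1) + t^(-2) - t^(-3) + t^(-4) - t^(-5) + t^(-6):
Term values: (117649) + (-16807) + (2401) + (-343) + (49) + (-7) + (1) + (-0.142857) + (0.0204082) + (-0.00291545) + (0.000416493) + (-5.9499e-05) + (8.49986e-06)
Sum = 102942.875
Rounded to 6 significant figures: 102943

102943


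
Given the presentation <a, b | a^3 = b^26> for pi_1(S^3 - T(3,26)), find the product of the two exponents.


The relation is a^3 = b^26.
Product of exponents = 3 * 26
= 78

78


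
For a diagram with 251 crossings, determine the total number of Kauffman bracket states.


Each crossing contributes 2 choices (A-smoothing or B-smoothing).
Total states = 2^251 = 3618502788666131106986593281521497120414687020801267626233049500247285301248

3618502788666131106986593281521497120414687020801267626233049500247285301248


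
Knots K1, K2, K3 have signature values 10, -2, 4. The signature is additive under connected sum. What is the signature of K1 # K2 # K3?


The signature is additive under connected sum.
signature(K1 # K2 # K3) = (10) + (-2) + (4)
= 12

12


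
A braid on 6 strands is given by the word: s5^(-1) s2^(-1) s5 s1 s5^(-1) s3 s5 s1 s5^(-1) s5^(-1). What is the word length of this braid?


The word length counts the number of generators (including inverses).
Listing each generator: s5^(-1), s2^(-1), s5, s1, s5^(-1), s3, s5, s1, s5^(-1), s5^(-1)
There are 10 generators in this braid word.

10


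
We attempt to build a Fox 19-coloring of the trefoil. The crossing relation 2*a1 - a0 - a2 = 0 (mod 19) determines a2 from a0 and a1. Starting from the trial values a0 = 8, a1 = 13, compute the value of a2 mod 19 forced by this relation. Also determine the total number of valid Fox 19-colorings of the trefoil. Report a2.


Step 1: Apply the given crossing relation 2*a1 - a0 - a2 = 0 (mod 19).
  a2 = 2*a1 - a0 mod 19
  a2 = 2*13 - 8 mod 19
  a2 = 26 - 8 mod 19
  a2 = 18 mod 19 = 18
Step 2: The trefoil has determinant 3.
  Number of Fox p-colorings (p prime) is p^2 if p = 3, else p.
  Since 19 does not divide 3, only trivial (constant) colorings exist.
  (So the trial a0 = 8, a1 = 13 with a0 != a1 does NOT extend to a valid coloring of the whole trefoil: the other two crossing relations require 3*(a1 - a0) = 0 (mod 19), which fails.)
  Total colorings = 19
Step 3: a2 = 18, total Fox 19-colorings = 19

18


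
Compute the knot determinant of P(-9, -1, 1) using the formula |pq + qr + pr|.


Step 1: Compute pq + qr + pr.
pq = (-9)*(-1) = 9
qr = (-1)*1 = -1
pr = (-9)*1 = -9
pq + qr + pr = 9 + (-1) + (-9) = -1
Step 2: Take absolute value.
det(P(-9,-1,1)) = |-1| = 1

1


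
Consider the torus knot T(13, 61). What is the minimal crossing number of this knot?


For a torus knot T(p, q) with gcd(p,q)=1,
the crossing number is min(p*(q-1), q*(p-1)).
p*(q-1) = 13*60 = 780
q*(p-1) = 61*12 = 732
min(780, 732) = 732

732


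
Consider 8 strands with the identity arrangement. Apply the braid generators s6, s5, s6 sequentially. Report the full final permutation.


Starting with identity [1, 2, 3, 4, 5, 6, 7, 8].
Apply generators in sequence:
  After s6: [1, 2, 3, 4, 5, 7, 6, 8]
  After s5: [1, 2, 3, 4, 7, 5, 6, 8]
  After s6: [1, 2, 3, 4, 7, 6, 5, 8]
Final permutation: [1, 2, 3, 4, 7, 6, 5, 8]

[1, 2, 3, 4, 7, 6, 5, 8]


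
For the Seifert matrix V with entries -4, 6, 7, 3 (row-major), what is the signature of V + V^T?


Step 1: V + V^T = [[-8, 13], [13, 6]]
Step 2: trace = -2, det = -217
Step 3: Discriminant = (-2)^2 - 4*(-217) = 872
Step 4: Eigenvalues: 13.7648, -15.7648
Step 5: Signature = (# positive eigenvalues) - (# negative eigenvalues) = 0

0


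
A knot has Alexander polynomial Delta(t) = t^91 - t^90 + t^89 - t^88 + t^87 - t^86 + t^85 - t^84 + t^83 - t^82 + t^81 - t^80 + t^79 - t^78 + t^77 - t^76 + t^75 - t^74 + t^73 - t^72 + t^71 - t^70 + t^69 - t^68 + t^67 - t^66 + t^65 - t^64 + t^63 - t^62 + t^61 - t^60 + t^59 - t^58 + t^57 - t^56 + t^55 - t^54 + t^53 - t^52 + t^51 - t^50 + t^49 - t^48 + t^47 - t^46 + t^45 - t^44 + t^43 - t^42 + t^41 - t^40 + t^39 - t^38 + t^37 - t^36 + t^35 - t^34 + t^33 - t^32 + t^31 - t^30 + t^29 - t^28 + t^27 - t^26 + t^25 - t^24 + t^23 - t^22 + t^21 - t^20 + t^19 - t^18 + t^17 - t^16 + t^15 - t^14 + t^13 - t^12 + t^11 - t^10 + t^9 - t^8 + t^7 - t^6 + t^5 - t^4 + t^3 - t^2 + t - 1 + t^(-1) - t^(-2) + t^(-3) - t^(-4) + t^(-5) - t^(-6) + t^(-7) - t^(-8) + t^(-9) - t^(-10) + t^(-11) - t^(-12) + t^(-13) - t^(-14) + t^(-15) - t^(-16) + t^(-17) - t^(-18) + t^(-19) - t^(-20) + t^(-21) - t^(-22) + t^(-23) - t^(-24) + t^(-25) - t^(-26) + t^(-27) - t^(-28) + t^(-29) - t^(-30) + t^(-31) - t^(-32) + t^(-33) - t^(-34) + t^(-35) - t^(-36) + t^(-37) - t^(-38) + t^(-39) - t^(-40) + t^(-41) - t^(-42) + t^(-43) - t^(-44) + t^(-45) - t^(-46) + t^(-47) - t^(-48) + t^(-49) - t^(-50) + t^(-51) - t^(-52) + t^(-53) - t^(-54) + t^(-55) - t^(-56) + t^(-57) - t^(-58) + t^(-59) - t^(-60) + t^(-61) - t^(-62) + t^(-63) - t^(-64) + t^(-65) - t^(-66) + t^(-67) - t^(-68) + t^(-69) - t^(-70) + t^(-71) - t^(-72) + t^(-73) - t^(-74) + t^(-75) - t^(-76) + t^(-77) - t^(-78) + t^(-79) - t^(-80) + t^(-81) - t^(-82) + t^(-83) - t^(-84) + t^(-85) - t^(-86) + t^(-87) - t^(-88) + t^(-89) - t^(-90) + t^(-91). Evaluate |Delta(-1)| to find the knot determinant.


Step 1: The polynomial has 183 terms with alternating signs, exponents from 91 down to -91.
Step 2: Substitute t = -1. The i-th term has coefficient (-1)^i and exponent (m-i),
  so its value is (-1)^i * (-1)^(m-i) = (-1)^m = -1 for every i.
Step 3: All 183 terms equal -1, so Delta(-1) = 183 * (-1) = -183
Step 4: |Delta(-1)| = 183

183


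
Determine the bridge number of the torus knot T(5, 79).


The bridge number of T(p,q) is min(p,q).
min(5, 79) = 5

5


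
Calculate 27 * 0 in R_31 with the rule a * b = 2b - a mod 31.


27 * 0 = 2*0 - 27 mod 31
= 0 - 27 mod 31
= -27 mod 31 = 4

4


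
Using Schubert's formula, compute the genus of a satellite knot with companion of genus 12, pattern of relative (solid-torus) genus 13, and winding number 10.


Schubert: g(satellite) = g_rel(pattern) + |winding| * g(companion),
where g_rel(pattern) is the genus of the pattern relative to the solid torus.
= 13 + 10 * 12
= 13 + 120 = 133

133


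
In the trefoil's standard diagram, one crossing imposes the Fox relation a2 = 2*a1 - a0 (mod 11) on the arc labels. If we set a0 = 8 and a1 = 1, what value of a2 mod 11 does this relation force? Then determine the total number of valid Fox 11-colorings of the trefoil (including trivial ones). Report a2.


Step 1: Apply the given crossing relation 2*a1 - a0 - a2 = 0 (mod 11).
  a2 = 2*a1 - a0 mod 11
  a2 = 2*1 - 8 mod 11
  a2 = 2 - 8 mod 11
  a2 = -6 mod 11 = 5
Step 2: The trefoil has determinant 3.
  Number of Fox p-colorings (p prime) is p^2 if p = 3, else p.
  Since 11 does not divide 3, only trivial (constant) colorings exist.
  (So the trial a0 = 8, a1 = 1 with a0 != a1 does NOT extend to a valid coloring of the whole trefoil: the other two crossing relations require 3*(a1 - a0) = 0 (mod 11), which fails.)
  Total colorings = 11
Step 3: a2 = 5, total Fox 11-colorings = 11

5


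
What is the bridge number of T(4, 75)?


The bridge number of T(p,q) is min(p,q).
min(4, 75) = 4

4


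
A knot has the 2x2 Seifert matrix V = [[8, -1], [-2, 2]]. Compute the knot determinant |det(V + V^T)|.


Step 1: Form V + V^T where V = [[8, -1], [-2, 2]]
  V^T = [[8, -2], [-1, 2]]
  V + V^T = [[16, -3], [-3, 4]]
Step 2: det(V + V^T) = 16*4 - (-3)*(-3)
  = 64 - 9 = 55
Step 3: Knot determinant = |det(V + V^T)| = |55| = 55

55


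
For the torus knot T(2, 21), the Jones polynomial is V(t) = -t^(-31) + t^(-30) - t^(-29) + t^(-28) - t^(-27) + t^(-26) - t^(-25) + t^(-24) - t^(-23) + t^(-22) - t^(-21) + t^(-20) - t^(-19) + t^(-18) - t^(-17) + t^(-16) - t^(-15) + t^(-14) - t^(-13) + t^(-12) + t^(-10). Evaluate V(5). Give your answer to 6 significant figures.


Substituting t = 5 into V(t) = -t^(-31) + t^(-30) - t^(-29) + t^(-28) - t^(-27) + t^(-26) - t^(-25) + t^(-24) - t^(-23) + t^(-22) - t^(-21) + t^(-20) - t^(-19) + t^(-18) - t^(-17) + t^(-16) - t^(-15) + t^(-14) - t^(-13) + t^(-12) + t^(-10):
  (-)t^(-31) = -2.14748e-22
  (+)t^(-30) = 1.07374e-21
  (-)t^(-29) = -5.36871e-21
  (+)t^(-28) = 2.68435e-20
  (-)t^(-27) = -1.34218e-19
  (+)t^(-26) = 6.71089e-19
  (-)t^(-25) = -3.35544e-18
  (+)t^(-24) = 1.67772e-17
  (-)t^(-23) = -8.38861e-17
  (+)t^(-22) = 4.1943e-16
  (-)t^(-21) = -2.09715e-15
  (+)t^(-20) = 1.04858e-14
  (-)t^(-19) = -5.24288e-14
  (+)t^(-18) = 2.62144e-13
  (-)t^(-17) = -1.31072e-12
  (+)t^(-16) = 6.5536e-12
  (-)t^(-15) = -3.2768e-11
  (+)t^(-14) = 1.6384e-10
  (-)t^(-13) = -8.192e-10
  (+)t^(-12) = 4.096e-09
  (+)t^(-10) = 1.024e-07
Sum = (-2.14748e-22) + (1.07374e-21) + (-5.36871e-21) + (2.68435e-20) + (-1.34218e-19) + (6.71089e-19) + (-3.35544e-18) + (1.67772e-17) + (-8.38861e-17) + (4.1943e-16) + (-2.09715e-15) + (1.04858e-14) + (-5.24288e-14) + (2.62144e-13) + (-1.31072e-12) + (6.5536e-12) + (-3.2768e-11) + (1.6384e-10) + (-8.192e-10) + (4.096e-09) + (1.024e-07)
= 1.058133333e-07
Rounded to 6 significant figures: 1.05813e-07

1.05813e-07


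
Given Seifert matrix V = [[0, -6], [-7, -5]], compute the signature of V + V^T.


Step 1: V + V^T = [[0, -13], [-13, -10]]
Step 2: trace = -10, det = -169
Step 3: Discriminant = (-10)^2 - 4*(-169) = 776
Step 4: Eigenvalues: 8.92839, -18.9284
Step 5: Signature = (# positive eigenvalues) - (# negative eigenvalues) = 0

0


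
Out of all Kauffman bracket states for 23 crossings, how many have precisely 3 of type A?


We choose which 3 of 23 crossings get A-smoothings.
C(23, 3) = 23! / (3! * 20!)
= 1771

1771


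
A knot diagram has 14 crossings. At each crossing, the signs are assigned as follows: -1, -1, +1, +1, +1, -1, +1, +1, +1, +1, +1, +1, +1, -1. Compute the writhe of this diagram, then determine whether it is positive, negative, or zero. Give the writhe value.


Step 1: Count positive crossings (+1).
Positive crossings: 10
Step 2: Count negative crossings (-1).
Negative crossings: 4
Step 3: Writhe = (positive) - (negative)
w = 10 - 4 = 6
Step 4: |w| = 6, and w is positive

6


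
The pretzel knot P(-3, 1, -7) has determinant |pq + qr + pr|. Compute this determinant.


Step 1: Compute pq + qr + pr.
pq = (-3)*1 = -3
qr = 1*(-7) = -7
pr = (-3)*(-7) = 21
pq + qr + pr = -3 + (-7) + 21 = 11
Step 2: Take absolute value.
det(P(-3,1,-7)) = |11| = 11

11


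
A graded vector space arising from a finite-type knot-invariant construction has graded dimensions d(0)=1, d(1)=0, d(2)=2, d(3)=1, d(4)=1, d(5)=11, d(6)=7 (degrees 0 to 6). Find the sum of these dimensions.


Total dimension = d(0) + d(1) + ... + d(6)
= 1 + 0 + 2 + 1 + 1 + 11 + 7
= 23

23


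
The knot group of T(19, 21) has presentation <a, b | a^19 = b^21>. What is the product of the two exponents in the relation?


The relation is a^19 = b^21.
Product of exponents = 19 * 21
= 399

399


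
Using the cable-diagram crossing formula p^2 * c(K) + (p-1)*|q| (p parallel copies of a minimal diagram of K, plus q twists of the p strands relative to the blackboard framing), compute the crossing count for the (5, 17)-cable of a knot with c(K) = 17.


Step 1: Each of the c(K) crossings of the companion diagram becomes p*p = p^2 crossings among the p parallel strands, and each of the |q| twists s_1 s_2 ... s_(p-1) adds (p-1) crossings.
  Crossings = p^2 * c(K) + (p-1)*|q|
Step 2: = 5^2 * 17 + (5-1)*17
Step 3: = 25*17 + 4*17
Step 4: = 425 + 68 = 493

493


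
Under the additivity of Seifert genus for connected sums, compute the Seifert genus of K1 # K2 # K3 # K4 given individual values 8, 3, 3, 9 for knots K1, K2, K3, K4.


The Seifert genus is additive under connected sum.
Seifert genus(K1 # K2 # K3 # K4) = (8) + (3) + (3) + (9)
= 23

23


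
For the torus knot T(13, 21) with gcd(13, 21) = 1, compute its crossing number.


For a torus knot T(p, q) with gcd(p,q)=1,
the crossing number is min(p*(q-1), q*(p-1)).
p*(q-1) = 13*20 = 260
q*(p-1) = 21*12 = 252
min(260, 252) = 252

252


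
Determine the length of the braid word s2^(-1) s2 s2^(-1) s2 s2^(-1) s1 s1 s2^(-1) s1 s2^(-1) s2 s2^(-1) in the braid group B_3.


The word length counts the number of generators (including inverses).
Listing each generator: s2^(-1), s2, s2^(-1), s2, s2^(-1), s1, s1, s2^(-1), s1, s2^(-1), s2, s2^(-1)
There are 12 generators in this braid word.

12


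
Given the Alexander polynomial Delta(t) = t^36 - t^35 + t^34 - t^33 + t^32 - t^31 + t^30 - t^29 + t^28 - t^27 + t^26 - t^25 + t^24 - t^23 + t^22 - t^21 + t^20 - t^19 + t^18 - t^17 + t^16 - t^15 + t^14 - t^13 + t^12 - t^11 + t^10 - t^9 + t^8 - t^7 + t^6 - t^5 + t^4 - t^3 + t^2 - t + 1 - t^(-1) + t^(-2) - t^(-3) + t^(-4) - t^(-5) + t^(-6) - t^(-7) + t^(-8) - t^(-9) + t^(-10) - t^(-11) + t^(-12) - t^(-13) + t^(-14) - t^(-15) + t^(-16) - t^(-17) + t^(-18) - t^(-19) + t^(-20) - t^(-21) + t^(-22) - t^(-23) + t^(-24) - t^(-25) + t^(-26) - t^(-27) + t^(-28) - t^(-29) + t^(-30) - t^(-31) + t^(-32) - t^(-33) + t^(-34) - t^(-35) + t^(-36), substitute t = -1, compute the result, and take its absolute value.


Step 1: The polynomial has 73 terms with alternating signs, exponents from 36 down to -36.
Step 2: Substitute t = -1. The i-th term has coefficient (-1)^i and exponent (m-i),
  so its value is (-1)^i * (-1)^(m-i) = (-1)^m = 1 for every i.
Step 3: All 73 terms equal 1, so Delta(-1) = 73 * (1) = 73
Step 4: |Delta(-1)| = 73

73


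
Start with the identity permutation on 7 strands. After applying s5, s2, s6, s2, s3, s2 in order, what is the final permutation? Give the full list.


Starting with identity [1, 2, 3, 4, 5, 6, 7].
Apply generators in sequence:
  After s5: [1, 2, 3, 4, 6, 5, 7]
  After s2: [1, 3, 2, 4, 6, 5, 7]
  After s6: [1, 3, 2, 4, 6, 7, 5]
  After s2: [1, 2, 3, 4, 6, 7, 5]
  After s3: [1, 2, 4, 3, 6, 7, 5]
  After s2: [1, 4, 2, 3, 6, 7, 5]
Final permutation: [1, 4, 2, 3, 6, 7, 5]

[1, 4, 2, 3, 6, 7, 5]


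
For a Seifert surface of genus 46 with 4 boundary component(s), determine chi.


chi = 2 - 2g - b
= 2 - 2*46 - 4
= 2 - 92 - 4 = -94

-94


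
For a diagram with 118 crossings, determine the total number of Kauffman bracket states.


Each crossing contributes 2 choices (A-smoothing or B-smoothing).
Total states = 2^118 = 332306998946228968225951765070086144

332306998946228968225951765070086144


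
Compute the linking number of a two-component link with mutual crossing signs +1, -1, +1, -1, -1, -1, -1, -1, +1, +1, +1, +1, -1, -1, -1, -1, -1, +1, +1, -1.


Step 1: Count positive crossings: 8
Step 2: Count negative crossings: 12
Step 3: Sum of signs = 8 - 12 = -4
Step 4: Linking number = sum/2 = -4/2 = -2

-2


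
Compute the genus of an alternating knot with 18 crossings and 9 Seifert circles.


For alternating knots, g = (c - s + 1)/2.
= (18 - 9 + 1)/2
= 10/2 = 5

5


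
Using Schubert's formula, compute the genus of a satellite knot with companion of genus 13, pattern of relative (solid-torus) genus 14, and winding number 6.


Schubert: g(satellite) = g_rel(pattern) + |winding| * g(companion),
where g_rel(pattern) is the genus of the pattern relative to the solid torus.
= 14 + 6 * 13
= 14 + 78 = 92

92


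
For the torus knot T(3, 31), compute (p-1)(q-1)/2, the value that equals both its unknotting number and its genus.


For a torus knot T(p,q), both the unknotting number and genus equal (p-1)(q-1)/2.
= (3-1)(31-1)/2
= 2*30/2
= 60/2 = 30

30


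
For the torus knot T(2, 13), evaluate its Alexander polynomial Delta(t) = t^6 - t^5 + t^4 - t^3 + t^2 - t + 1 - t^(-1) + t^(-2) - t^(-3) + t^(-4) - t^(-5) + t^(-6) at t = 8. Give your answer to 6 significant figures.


Substituting t = 8 into Delta(t) = t^6 - t^5 + t^4 - t^3 + t^2 - t + 1 - t^(-1) + t^(-2) - t^(-3) + t^(-4) - t^(-5) + t^(-6):
Term values: (262144) + (-32768) + (4096) + (-512) + (64) + (-8) + (1) + (-0.125) + (0.015625) + (-0.00195312) + (0.000244141) + (-3.05176e-05) + (3.8147e-06)
Sum = 233016.8889
Rounded to 6 significant figures: 233017

233017


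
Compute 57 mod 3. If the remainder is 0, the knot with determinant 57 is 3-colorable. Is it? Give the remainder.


Step 1: A knot is p-colorable if and only if p divides its determinant.
Step 2: Compute 57 mod 3.
57 = 19 * 3 + 0
Step 3: 57 mod 3 = 0
Step 4: The knot is 3-colorable: yes

0


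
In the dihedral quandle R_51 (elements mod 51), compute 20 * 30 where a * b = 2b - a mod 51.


20 * 30 = 2*30 - 20 mod 51
= 60 - 20 mod 51
= 40 mod 51 = 40

40


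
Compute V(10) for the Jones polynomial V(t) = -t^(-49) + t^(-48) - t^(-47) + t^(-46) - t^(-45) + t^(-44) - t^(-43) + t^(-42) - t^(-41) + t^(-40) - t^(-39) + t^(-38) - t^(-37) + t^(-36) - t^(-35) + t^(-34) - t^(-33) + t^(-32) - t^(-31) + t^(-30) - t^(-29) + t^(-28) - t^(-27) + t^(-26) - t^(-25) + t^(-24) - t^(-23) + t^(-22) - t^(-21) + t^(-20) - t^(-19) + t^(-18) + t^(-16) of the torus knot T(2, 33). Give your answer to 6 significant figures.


Substituting t = 10 into V(t) = -t^(-49) + t^(-48) - t^(-47) + t^(-46) - t^(-45) + t^(-44) - t^(-43) + t^(-42) - t^(-41) + t^(-40) - t^(-39) + t^(-38) - t^(-37) + t^(-36) - t^(-35) + t^(-34) - t^(-33) + t^(-32) - t^(-31) + t^(-30) - t^(-29) + t^(-28) - t^(-27) + t^(-26) - t^(-25) + t^(-24) - t^(-23) + t^(-22) - t^(-21) + t^(-20) - t^(-19) + t^(-18) + t^(-16):
  (-)t^(-49) = -1e-49
  (+)t^(-48) = 1e-48
  (-)t^(-47) = -1e-47
  (+)t^(-46) = 1e-46
  (-)t^(-45) = -1e-45
  (+)t^(-44) = 1e-44
  (-)t^(-43) = -1e-43
  (+)t^(-42) = 1e-42
  (-)t^(-41) = -1e-41
  (+)t^(-40) = 1e-40
  (-)t^(-39) = -1e-39
  (+)t^(-38) = 1e-38
  (-)t^(-37) = -1e-37
  (+)t^(-36) = 1e-36
  (-)t^(-35) = -1e-35
  (+)t^(-34) = 1e-34
  (-)t^(-33) = -1e-33
  (+)t^(-32) = 1e-32
  (-)t^(-31) = -1e-31
  (+)t^(-30) = 1e-30
  (-)t^(-29) = -1e-29
  (+)t^(-28) = 1e-28
  (-)t^(-27) = -1e-27
  (+)t^(-26) = 1e-26
  (-)t^(-25) = -1e-25
  (+)t^(-24) = 1e-24
  (-)t^(-23) = -1e-23
  (+)t^(-22) = 1e-22
  (-)t^(-21) = -1e-21
  (+)t^(-20) = 1e-20
  (-)t^(-19) = -1e-19
  (+)t^(-18) = 1e-18
  (+)t^(-16) = 1e-16
Sum = (-1e-49) + (1e-48) + (-1e-47) + (1e-46) + (-1e-45) + (1e-44) + (-1e-43) + (1e-42) + (-1e-41) + (1e-40) + (-1e-39) + (1e-38) + (-1e-37) + (1e-36) + (-1e-35) + (1e-34) + (-1e-33) + (1e-32) + (-1e-31) + (1e-30) + (-1e-29) + (1e-28) + (-1e-27) + (1e-26) + (-1e-25) + (1e-24) + (-1e-23) + (1e-22) + (-1e-21) + (1e-20) + (-1e-19) + (1e-18) + (1e-16)
= 1.009090909e-16
Rounded to 6 significant figures: 1.00909e-16

1.00909e-16


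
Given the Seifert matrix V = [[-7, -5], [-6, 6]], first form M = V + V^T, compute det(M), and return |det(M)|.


Step 1: Form V + V^T where V = [[-7, -5], [-6, 6]]
  V^T = [[-7, -6], [-5, 6]]
  V + V^T = [[-14, -11], [-11, 12]]
Step 2: det(V + V^T) = (-14)*12 - (-11)*(-11)
  = -168 - 121 = -289
Step 3: Knot determinant = |det(V + V^T)| = |-289| = 289

289


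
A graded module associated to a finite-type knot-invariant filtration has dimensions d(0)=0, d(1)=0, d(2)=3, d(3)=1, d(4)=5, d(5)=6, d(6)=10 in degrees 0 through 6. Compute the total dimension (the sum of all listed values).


Total dimension = d(0) + d(1) + ... + d(6)
= 0 + 0 + 3 + 1 + 5 + 6 + 10
= 25

25


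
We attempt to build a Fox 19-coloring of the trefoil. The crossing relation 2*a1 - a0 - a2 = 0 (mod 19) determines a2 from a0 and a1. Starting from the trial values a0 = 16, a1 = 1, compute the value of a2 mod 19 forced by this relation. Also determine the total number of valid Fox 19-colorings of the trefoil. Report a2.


Step 1: Apply the given crossing relation 2*a1 - a0 - a2 = 0 (mod 19).
  a2 = 2*a1 - a0 mod 19
  a2 = 2*1 - 16 mod 19
  a2 = 2 - 16 mod 19
  a2 = -14 mod 19 = 5
Step 2: The trefoil has determinant 3.
  Number of Fox p-colorings (p prime) is p^2 if p = 3, else p.
  Since 19 does not divide 3, only trivial (constant) colorings exist.
  (So the trial a0 = 16, a1 = 1 with a0 != a1 does NOT extend to a valid coloring of the whole trefoil: the other two crossing relations require 3*(a1 - a0) = 0 (mod 19), which fails.)
  Total colorings = 19
Step 3: a2 = 5, total Fox 19-colorings = 19

5


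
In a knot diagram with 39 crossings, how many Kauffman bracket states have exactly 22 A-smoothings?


We choose which 22 of 39 crossings get A-smoothings.
C(39, 22) = 39! / (22! * 17!)
= 51021117810

51021117810


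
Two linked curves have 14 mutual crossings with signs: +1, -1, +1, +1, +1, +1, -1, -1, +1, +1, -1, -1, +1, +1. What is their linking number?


Step 1: Count positive crossings: 9
Step 2: Count negative crossings: 5
Step 3: Sum of signs = 9 - 5 = 4
Step 4: Linking number = sum/2 = 4/2 = 2

2


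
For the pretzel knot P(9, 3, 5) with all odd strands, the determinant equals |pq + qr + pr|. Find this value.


Step 1: Compute pq + qr + pr.
pq = 9*3 = 27
qr = 3*5 = 15
pr = 9*5 = 45
pq + qr + pr = 27 + 15 + 45 = 87
Step 2: Take absolute value.
det(P(9,3,5)) = |87| = 87

87


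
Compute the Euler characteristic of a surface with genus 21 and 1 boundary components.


chi = 2 - 2g - b
= 2 - 2*21 - 1
= 2 - 42 - 1 = -41

-41


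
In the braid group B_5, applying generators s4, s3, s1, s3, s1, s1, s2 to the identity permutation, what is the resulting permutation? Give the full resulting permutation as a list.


Starting with identity [1, 2, 3, 4, 5].
Apply generators in sequence:
  After s4: [1, 2, 3, 5, 4]
  After s3: [1, 2, 5, 3, 4]
  After s1: [2, 1, 5, 3, 4]
  After s3: [2, 1, 3, 5, 4]
  After s1: [1, 2, 3, 5, 4]
  After s1: [2, 1, 3, 5, 4]
  After s2: [2, 3, 1, 5, 4]
Final permutation: [2, 3, 1, 5, 4]

[2, 3, 1, 5, 4]


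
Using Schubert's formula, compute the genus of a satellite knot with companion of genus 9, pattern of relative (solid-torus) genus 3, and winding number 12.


Schubert: g(satellite) = g_rel(pattern) + |winding| * g(companion),
where g_rel(pattern) is the genus of the pattern relative to the solid torus.
= 3 + 12 * 9
= 3 + 108 = 111

111


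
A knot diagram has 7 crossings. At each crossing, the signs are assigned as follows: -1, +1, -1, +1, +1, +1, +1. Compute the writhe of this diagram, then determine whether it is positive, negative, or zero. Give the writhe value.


Step 1: Count positive crossings (+1).
Positive crossings: 5
Step 2: Count negative crossings (-1).
Negative crossings: 2
Step 3: Writhe = (positive) - (negative)
w = 5 - 2 = 3
Step 4: |w| = 3, and w is positive

3


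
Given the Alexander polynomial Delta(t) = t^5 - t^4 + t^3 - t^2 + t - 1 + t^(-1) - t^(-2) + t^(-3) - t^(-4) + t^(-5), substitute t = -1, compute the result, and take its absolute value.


Step 1: The polynomial has 11 terms with alternating signs, exponents from 5 down to -5.
Step 2: Substitute t = -1. The i-th term has coefficient (-1)^i and exponent (m-i),
  so its value is (-1)^i * (-1)^(m-i) = (-1)^m = -1 for every i.
Step 3: All 11 terms equal -1, so Delta(-1) = 11 * (-1) = -11
Step 4: |Delta(-1)| = 11

11


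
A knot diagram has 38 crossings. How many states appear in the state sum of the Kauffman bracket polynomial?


Each crossing contributes 2 choices (A-smoothing or B-smoothing).
Total states = 2^38 = 274877906944

274877906944


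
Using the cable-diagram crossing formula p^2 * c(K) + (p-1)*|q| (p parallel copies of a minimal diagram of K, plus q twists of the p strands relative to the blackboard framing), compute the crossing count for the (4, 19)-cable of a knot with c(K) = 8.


Step 1: Each of the c(K) crossings of the companion diagram becomes p*p = p^2 crossings among the p parallel strands, and each of the |q| twists s_1 s_2 ... s_(p-1) adds (p-1) crossings.
  Crossings = p^2 * c(K) + (p-1)*|q|
Step 2: = 4^2 * 8 + (4-1)*19
Step 3: = 16*8 + 3*19
Step 4: = 128 + 57 = 185

185


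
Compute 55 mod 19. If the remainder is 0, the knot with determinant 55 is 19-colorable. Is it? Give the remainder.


Step 1: A knot is p-colorable if and only if p divides its determinant.
Step 2: Compute 55 mod 19.
55 = 2 * 19 + 17
Step 3: 55 mod 19 = 17
Step 4: The knot is 19-colorable: no

17


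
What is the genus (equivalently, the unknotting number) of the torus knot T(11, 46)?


For a torus knot T(p,q), both the unknotting number and genus equal (p-1)(q-1)/2.
= (11-1)(46-1)/2
= 10*45/2
= 450/2 = 225

225


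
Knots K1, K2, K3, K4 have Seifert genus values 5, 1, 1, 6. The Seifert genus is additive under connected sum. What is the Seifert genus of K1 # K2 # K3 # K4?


The Seifert genus is additive under connected sum.
Seifert genus(K1 # K2 # K3 # K4) = (5) + (1) + (1) + (6)
= 13

13


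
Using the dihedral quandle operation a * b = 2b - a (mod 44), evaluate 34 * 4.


34 * 4 = 2*4 - 34 mod 44
= 8 - 34 mod 44
= -26 mod 44 = 18

18


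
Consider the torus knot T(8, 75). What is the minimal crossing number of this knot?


For a torus knot T(p, q) with gcd(p,q)=1,
the crossing number is min(p*(q-1), q*(p-1)).
p*(q-1) = 8*74 = 592
q*(p-1) = 75*7 = 525
min(592, 525) = 525

525


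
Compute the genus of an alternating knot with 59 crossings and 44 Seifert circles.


For alternating knots, g = (c - s + 1)/2.
= (59 - 44 + 1)/2
= 16/2 = 8

8


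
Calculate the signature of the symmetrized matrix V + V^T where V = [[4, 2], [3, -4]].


Step 1: V + V^T = [[8, 5], [5, -8]]
Step 2: trace = 0, det = -89
Step 3: Discriminant = 0^2 - 4*(-89) = 356
Step 4: Eigenvalues: 9.43398, -9.43398
Step 5: Signature = (# positive eigenvalues) - (# negative eigenvalues) = 0

0


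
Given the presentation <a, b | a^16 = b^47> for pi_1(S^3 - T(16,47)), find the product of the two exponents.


The relation is a^16 = b^47.
Product of exponents = 16 * 47
= 752

752


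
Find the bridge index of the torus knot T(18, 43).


The bridge number of T(p,q) is min(p,q).
min(18, 43) = 18

18


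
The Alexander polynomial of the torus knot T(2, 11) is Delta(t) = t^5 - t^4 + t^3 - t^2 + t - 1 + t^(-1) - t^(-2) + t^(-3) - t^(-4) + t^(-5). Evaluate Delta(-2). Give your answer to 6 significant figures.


Substituting t = -2 into Delta(t) = t^5 - t^4 + t^3 - t^2 + t - 1 + t^(-1) - t^(-2) + t^(-3) - t^(-4) + t^(-5):
Term values: (-32) + (-16) + (-8) + (-4) + (-2) + (-1) + (-0.5) + (-0.25) + (-0.125) + (-0.0625) + (-0.03125)
Sum = -63.96875
Rounded to 6 significant figures: -63.9688

-63.9688


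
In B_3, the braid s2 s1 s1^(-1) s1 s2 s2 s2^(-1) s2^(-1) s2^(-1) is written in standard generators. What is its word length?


The word length counts the number of generators (including inverses).
Listing each generator: s2, s1, s1^(-1), s1, s2, s2, s2^(-1), s2^(-1), s2^(-1)
There are 9 generators in this braid word.

9


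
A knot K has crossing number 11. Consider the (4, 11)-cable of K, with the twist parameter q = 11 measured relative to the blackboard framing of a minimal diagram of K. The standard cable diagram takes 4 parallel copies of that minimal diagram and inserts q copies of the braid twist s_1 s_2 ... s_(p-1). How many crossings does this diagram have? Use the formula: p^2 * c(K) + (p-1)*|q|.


Step 1: Each of the c(K) crossings of the companion diagram becomes p*p = p^2 crossings among the p parallel strands, and each of the |q| twists s_1 s_2 ... s_(p-1) adds (p-1) crossings.
  Crossings = p^2 * c(K) + (p-1)*|q|
Step 2: = 4^2 * 11 + (4-1)*11
Step 3: = 16*11 + 3*11
Step 4: = 176 + 33 = 209

209


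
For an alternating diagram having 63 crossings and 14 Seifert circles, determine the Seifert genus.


For alternating knots, g = (c - s + 1)/2.
= (63 - 14 + 1)/2
= 50/2 = 25

25


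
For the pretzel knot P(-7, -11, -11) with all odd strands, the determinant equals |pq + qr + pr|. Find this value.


Step 1: Compute pq + qr + pr.
pq = (-7)*(-11) = 77
qr = (-11)*(-11) = 121
pr = (-7)*(-11) = 77
pq + qr + pr = 77 + 121 + 77 = 275
Step 2: Take absolute value.
det(P(-7,-11,-11)) = |275| = 275

275


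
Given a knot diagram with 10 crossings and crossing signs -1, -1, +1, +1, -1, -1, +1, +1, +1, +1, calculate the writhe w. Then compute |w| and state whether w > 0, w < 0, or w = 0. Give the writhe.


Step 1: Count positive crossings (+1).
Positive crossings: 6
Step 2: Count negative crossings (-1).
Negative crossings: 4
Step 3: Writhe = (positive) - (negative)
w = 6 - 4 = 2
Step 4: |w| = 2, and w is positive

2


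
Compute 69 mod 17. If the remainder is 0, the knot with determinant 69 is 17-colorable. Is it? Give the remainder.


Step 1: A knot is p-colorable if and only if p divides its determinant.
Step 2: Compute 69 mod 17.
69 = 4 * 17 + 1
Step 3: 69 mod 17 = 1
Step 4: The knot is 17-colorable: no

1


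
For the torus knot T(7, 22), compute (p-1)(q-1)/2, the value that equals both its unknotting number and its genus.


For a torus knot T(p,q), both the unknotting number and genus equal (p-1)(q-1)/2.
= (7-1)(22-1)/2
= 6*21/2
= 126/2 = 63

63


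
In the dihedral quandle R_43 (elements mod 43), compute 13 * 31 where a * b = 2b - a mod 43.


13 * 31 = 2*31 - 13 mod 43
= 62 - 13 mod 43
= 49 mod 43 = 6

6


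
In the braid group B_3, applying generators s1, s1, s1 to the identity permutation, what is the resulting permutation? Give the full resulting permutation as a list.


Starting with identity [1, 2, 3].
Apply generators in sequence:
  After s1: [2, 1, 3]
  After s1: [1, 2, 3]
  After s1: [2, 1, 3]
Final permutation: [2, 1, 3]

[2, 1, 3]


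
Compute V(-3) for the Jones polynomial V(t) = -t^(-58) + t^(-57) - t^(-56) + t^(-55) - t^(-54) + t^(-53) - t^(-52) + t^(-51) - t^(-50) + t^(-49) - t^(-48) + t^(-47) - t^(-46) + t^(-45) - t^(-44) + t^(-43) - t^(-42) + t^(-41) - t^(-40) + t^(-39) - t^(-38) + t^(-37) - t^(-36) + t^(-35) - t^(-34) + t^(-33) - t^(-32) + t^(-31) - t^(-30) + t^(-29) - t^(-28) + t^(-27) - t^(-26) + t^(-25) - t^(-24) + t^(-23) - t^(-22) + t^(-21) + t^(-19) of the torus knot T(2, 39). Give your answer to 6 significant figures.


Substituting t = -3 into V(t) = -t^(-58) + t^(-57) - t^(-56) + t^(-55) - t^(-54) + t^(-53) - t^(-52) + t^(-51) - t^(-50) + t^(-49) - t^(-48) + t^(-47) - t^(-46) + t^(-45) - t^(-44) + t^(-43) - t^(-42) + t^(-41) - t^(-40) + t^(-39) - t^(-38) + t^(-37) - t^(-36) + t^(-35) - t^(-34) + t^(-33) - t^(-32) + t^(-31) - t^(-30) + t^(-29) - t^(-28) + t^(-27) - t^(-26) + t^(-25) - t^(-24) + t^(-23) - t^(-22) + t^(-21) + t^(-19):
  (-)t^(-58) = -2.12308e-28
  (+)t^(-57) = -6.36925e-28
  (-)t^(-56) = -1.91078e-27
  (+)t^(-55) = -5.73233e-27
  (-)t^(-54) = -1.7197e-26
  (+)t^(-53) = -5.15909e-26
  (-)t^(-52) = -1.54773e-25
  (+)t^(-51) = -4.64319e-25
  (-)t^(-50) = -1.39296e-24
  (+)t^(-49) = -4.17887e-24
  (-)t^(-48) = -1.25366e-23
  (+)t^(-47) = -3.76098e-23
  (-)t^(-46) = -1.12829e-22
  (+)t^(-45) = -3.38488e-22
  (-)t^(-44) = -1.01546e-21
  (+)t^(-43) = -3.04639e-21
  (-)t^(-42) = -9.13918e-21
  (+)t^(-41) = -2.74175e-20
  (-)t^(-40) = -8.22526e-20
  (+)t^(-39) = -2.46758e-19
  (-)t^(-38) = -7.40274e-19
  (+)t^(-37) = -2.22082e-18
  (-)t^(-36) = -6.66246e-18
  (+)t^(-35) = -1.99874e-17
  (-)t^(-34) = -5.99622e-17
  (+)t^(-33) = -1.79887e-16
  (-)t^(-32) = -5.3966e-16
  (+)t^(-31) = -1.61898e-15
  (-)t^(-30) = -4.85694e-15
  (+)t^(-29) = -1.45708e-14
  (-)t^(-28) = -4.37124e-14
  (+)t^(-27) = -1.31137e-13
  (-)t^(-26) = -3.93412e-13
  (+)t^(-25) = -1.18024e-12
  (-)t^(-24) = -3.54071e-12
  (+)t^(-23) = -1.06221e-11
  (-)t^(-22) = -3.18664e-11
  (+)t^(-21) = -9.55991e-11
  (+)t^(-19) = -8.60392e-10
Sum = (-2.12308e-28) + (-6.36925e-28) + (-1.91078e-27) + (-5.73233e-27) + (-1.7197e-26) + (-5.15909e-26) + (-1.54773e-25) + (-4.64319e-25) + (-1.39296e-24) + (-4.17887e-24) + (-1.25366e-23) + (-3.76098e-23) + (-1.12829e-22) + (-3.38488e-22) + (-1.01546e-21) + (-3.04639e-21) + (-9.13918e-21) + (-2.74175e-20) + (-8.22526e-20) + (-2.46758e-19) + (-7.40274e-19) + (-2.22082e-18) + (-6.66246e-18) + (-1.99874e-17) + (-5.99622e-17) + (-1.79887e-16) + (-5.3966e-16) + (-1.61898e-15) + (-4.85694e-15) + (-1.45708e-14) + (-4.37124e-14) + (-1.31137e-13) + (-3.93412e-13) + (-1.18024e-12) + (-3.54071e-12) + (-1.06221e-11) + (-3.18664e-11) + (-9.55991e-11) + (-8.60392e-10)
= -1.003790197e-09
Rounded to 6 significant figures: -1.00379e-09

-1.00379e-09


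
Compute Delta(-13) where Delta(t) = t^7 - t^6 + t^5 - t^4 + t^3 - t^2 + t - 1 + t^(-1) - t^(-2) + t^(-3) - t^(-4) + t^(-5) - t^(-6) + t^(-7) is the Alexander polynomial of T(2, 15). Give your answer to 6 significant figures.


Substituting t = -13 into Delta(t) = t^7 - t^6 + t^5 - t^4 + t^3 - t^2 + t - 1 + t^(-1) - t^(-2) + t^(-3) - t^(-4) + t^(-5) - t^(-6) + t^(-7):
Term values: (-62748517) + (-4826809) + (-371293) + (-28561) + (-2197) + (-169) + (-13) + (-1) + (-0.0769231) + (-0.00591716) + (-0.000455166) + (-3.50128e-05) + (-2.69329e-06) + (-2.07176e-07) + (-1.59366e-08)
Sum = -67977560.08
Rounded to 6 significant figures: -6.79776e+07

-6.79776e+07


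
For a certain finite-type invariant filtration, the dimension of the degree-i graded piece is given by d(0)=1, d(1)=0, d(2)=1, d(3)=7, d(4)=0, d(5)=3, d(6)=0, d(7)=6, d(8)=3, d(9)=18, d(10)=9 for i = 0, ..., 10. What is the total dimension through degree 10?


Total dimension = d(0) + d(1) + ... + d(10)
= 1 + 0 + 1 + 7 + 0 + 3 + 0 + 6 + 3 + 18 + 9
= 48

48


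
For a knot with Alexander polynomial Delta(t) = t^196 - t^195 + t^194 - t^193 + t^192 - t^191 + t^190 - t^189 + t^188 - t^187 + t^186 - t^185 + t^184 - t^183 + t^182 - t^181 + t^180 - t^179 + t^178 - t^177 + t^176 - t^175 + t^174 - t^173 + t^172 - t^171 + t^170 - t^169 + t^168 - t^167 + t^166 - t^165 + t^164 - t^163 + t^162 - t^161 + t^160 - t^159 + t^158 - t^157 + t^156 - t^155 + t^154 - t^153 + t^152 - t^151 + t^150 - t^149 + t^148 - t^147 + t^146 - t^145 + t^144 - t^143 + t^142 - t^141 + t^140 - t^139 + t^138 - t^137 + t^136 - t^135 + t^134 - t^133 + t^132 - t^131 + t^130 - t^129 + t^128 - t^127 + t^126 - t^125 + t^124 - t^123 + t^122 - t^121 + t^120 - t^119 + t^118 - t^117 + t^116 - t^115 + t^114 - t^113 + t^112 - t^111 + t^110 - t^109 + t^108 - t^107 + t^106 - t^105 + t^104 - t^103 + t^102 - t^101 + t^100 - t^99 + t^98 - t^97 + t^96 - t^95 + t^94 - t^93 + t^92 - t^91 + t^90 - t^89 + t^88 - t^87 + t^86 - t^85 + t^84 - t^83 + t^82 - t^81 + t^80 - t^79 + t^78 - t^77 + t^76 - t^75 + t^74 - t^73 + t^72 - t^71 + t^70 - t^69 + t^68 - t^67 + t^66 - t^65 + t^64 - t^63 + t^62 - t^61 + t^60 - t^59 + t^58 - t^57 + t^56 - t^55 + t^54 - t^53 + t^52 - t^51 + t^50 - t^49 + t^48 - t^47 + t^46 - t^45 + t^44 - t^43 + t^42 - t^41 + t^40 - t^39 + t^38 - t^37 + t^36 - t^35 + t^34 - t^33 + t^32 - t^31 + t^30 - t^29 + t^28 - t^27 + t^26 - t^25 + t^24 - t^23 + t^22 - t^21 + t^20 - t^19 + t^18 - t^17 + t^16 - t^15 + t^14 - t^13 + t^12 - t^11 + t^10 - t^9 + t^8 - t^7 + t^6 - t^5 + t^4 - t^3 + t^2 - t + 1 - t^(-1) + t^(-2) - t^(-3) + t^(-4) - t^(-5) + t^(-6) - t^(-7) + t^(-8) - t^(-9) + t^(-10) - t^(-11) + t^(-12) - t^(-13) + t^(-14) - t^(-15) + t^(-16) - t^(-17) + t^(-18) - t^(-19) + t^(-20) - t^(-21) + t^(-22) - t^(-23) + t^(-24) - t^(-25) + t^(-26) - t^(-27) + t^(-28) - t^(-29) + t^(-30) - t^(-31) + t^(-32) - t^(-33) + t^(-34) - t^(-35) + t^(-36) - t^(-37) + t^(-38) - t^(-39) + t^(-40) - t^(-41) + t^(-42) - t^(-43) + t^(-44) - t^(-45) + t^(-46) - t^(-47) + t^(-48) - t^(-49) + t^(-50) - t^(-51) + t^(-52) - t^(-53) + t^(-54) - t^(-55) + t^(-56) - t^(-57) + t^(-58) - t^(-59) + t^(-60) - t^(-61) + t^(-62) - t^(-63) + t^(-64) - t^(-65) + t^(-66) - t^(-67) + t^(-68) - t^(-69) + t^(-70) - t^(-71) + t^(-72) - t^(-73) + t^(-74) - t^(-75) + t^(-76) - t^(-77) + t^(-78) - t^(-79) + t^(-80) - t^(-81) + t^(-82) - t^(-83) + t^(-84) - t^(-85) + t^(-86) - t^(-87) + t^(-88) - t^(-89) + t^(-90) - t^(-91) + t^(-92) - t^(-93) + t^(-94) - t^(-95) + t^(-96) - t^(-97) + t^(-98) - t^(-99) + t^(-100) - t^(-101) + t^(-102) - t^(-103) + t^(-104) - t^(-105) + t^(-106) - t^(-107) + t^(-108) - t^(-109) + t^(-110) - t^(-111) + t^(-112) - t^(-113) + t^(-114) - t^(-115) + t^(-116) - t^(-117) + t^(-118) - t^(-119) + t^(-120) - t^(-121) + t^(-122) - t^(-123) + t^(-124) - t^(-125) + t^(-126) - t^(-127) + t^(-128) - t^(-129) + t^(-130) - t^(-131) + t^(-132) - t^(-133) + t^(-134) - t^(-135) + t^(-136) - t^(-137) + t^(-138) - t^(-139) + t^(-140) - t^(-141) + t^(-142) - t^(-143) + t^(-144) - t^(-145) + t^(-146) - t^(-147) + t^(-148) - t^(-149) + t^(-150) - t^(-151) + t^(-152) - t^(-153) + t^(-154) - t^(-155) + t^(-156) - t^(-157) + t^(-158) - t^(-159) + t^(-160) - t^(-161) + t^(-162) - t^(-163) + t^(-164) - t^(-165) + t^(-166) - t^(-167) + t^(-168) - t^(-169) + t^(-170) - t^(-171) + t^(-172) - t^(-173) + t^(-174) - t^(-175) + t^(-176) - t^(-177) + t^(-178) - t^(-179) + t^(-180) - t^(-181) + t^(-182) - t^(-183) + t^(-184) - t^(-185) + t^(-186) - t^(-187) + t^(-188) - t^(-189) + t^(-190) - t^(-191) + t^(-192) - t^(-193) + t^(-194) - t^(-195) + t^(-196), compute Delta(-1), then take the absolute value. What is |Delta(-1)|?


Step 1: The polynomial has 393 terms with alternating signs, exponents from 196 down to -196.
Step 2: Substitute t = -1. The i-th term has coefficient (-1)^i and exponent (m-i),
  so its value is (-1)^i * (-1)^(m-i) = (-1)^m = 1 for every i.
Step 3: All 393 terms equal 1, so Delta(-1) = 393 * (1) = 393
Step 4: |Delta(-1)| = 393

393
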